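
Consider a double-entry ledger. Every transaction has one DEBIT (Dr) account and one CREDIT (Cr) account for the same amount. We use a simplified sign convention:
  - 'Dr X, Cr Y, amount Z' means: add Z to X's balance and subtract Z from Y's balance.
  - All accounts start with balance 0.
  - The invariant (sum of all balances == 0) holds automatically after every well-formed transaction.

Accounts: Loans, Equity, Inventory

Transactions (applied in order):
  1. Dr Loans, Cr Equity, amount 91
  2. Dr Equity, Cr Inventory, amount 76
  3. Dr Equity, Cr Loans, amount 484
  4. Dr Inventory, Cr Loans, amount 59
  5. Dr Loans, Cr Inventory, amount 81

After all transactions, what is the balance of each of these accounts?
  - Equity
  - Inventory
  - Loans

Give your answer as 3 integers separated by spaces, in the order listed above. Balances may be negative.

After txn 1 (Dr Loans, Cr Equity, amount 91): Equity=-91 Loans=91
After txn 2 (Dr Equity, Cr Inventory, amount 76): Equity=-15 Inventory=-76 Loans=91
After txn 3 (Dr Equity, Cr Loans, amount 484): Equity=469 Inventory=-76 Loans=-393
After txn 4 (Dr Inventory, Cr Loans, amount 59): Equity=469 Inventory=-17 Loans=-452
After txn 5 (Dr Loans, Cr Inventory, amount 81): Equity=469 Inventory=-98 Loans=-371

Answer: 469 -98 -371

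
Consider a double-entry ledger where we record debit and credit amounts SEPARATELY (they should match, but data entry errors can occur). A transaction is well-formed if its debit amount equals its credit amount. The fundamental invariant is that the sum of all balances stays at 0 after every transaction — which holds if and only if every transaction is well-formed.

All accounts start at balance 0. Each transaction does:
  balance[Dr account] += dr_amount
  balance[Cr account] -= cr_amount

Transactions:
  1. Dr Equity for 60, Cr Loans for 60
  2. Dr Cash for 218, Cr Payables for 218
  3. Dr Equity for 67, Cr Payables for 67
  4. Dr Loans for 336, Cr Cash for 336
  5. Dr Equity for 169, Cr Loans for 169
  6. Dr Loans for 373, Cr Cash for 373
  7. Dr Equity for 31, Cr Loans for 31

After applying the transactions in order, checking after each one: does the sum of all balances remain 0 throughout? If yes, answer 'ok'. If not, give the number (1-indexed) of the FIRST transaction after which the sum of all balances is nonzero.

Answer: ok

Derivation:
After txn 1: dr=60 cr=60 sum_balances=0
After txn 2: dr=218 cr=218 sum_balances=0
After txn 3: dr=67 cr=67 sum_balances=0
After txn 4: dr=336 cr=336 sum_balances=0
After txn 5: dr=169 cr=169 sum_balances=0
After txn 6: dr=373 cr=373 sum_balances=0
After txn 7: dr=31 cr=31 sum_balances=0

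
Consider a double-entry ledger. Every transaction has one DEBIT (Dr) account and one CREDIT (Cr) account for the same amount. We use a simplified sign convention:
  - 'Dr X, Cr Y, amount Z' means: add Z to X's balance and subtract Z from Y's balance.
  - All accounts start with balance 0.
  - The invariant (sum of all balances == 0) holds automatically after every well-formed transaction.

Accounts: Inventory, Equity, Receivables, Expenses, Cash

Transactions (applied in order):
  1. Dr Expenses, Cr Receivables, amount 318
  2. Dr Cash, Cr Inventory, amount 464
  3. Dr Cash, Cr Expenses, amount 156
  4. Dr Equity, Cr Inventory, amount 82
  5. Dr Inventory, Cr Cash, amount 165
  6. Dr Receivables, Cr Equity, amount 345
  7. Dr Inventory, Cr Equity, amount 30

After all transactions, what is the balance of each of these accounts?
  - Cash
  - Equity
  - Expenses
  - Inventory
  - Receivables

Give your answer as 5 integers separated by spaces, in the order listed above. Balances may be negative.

After txn 1 (Dr Expenses, Cr Receivables, amount 318): Expenses=318 Receivables=-318
After txn 2 (Dr Cash, Cr Inventory, amount 464): Cash=464 Expenses=318 Inventory=-464 Receivables=-318
After txn 3 (Dr Cash, Cr Expenses, amount 156): Cash=620 Expenses=162 Inventory=-464 Receivables=-318
After txn 4 (Dr Equity, Cr Inventory, amount 82): Cash=620 Equity=82 Expenses=162 Inventory=-546 Receivables=-318
After txn 5 (Dr Inventory, Cr Cash, amount 165): Cash=455 Equity=82 Expenses=162 Inventory=-381 Receivables=-318
After txn 6 (Dr Receivables, Cr Equity, amount 345): Cash=455 Equity=-263 Expenses=162 Inventory=-381 Receivables=27
After txn 7 (Dr Inventory, Cr Equity, amount 30): Cash=455 Equity=-293 Expenses=162 Inventory=-351 Receivables=27

Answer: 455 -293 162 -351 27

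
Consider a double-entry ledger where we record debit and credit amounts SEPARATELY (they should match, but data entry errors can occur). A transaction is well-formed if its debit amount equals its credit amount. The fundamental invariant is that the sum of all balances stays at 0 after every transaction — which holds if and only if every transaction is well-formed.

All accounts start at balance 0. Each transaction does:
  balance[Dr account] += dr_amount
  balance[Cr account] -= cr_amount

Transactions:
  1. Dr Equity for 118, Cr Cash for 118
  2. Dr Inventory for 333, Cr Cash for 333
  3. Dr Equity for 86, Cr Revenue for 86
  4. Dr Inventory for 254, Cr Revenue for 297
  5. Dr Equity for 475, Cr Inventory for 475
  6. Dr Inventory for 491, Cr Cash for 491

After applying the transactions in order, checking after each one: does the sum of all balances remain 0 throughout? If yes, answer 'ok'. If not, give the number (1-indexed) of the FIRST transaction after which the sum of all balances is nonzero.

Answer: 4

Derivation:
After txn 1: dr=118 cr=118 sum_balances=0
After txn 2: dr=333 cr=333 sum_balances=0
After txn 3: dr=86 cr=86 sum_balances=0
After txn 4: dr=254 cr=297 sum_balances=-43
After txn 5: dr=475 cr=475 sum_balances=-43
After txn 6: dr=491 cr=491 sum_balances=-43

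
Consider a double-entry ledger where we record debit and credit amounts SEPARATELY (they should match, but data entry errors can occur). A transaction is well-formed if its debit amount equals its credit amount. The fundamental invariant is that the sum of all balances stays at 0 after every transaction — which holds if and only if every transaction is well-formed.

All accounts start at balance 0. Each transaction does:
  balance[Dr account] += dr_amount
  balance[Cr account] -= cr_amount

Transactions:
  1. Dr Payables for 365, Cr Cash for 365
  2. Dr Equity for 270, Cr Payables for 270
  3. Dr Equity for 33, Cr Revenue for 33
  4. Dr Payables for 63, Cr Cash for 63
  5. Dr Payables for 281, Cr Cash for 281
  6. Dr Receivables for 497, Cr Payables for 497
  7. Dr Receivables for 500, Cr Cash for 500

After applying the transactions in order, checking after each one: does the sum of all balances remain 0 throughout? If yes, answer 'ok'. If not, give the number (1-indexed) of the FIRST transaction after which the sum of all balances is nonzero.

After txn 1: dr=365 cr=365 sum_balances=0
After txn 2: dr=270 cr=270 sum_balances=0
After txn 3: dr=33 cr=33 sum_balances=0
After txn 4: dr=63 cr=63 sum_balances=0
After txn 5: dr=281 cr=281 sum_balances=0
After txn 6: dr=497 cr=497 sum_balances=0
After txn 7: dr=500 cr=500 sum_balances=0

Answer: ok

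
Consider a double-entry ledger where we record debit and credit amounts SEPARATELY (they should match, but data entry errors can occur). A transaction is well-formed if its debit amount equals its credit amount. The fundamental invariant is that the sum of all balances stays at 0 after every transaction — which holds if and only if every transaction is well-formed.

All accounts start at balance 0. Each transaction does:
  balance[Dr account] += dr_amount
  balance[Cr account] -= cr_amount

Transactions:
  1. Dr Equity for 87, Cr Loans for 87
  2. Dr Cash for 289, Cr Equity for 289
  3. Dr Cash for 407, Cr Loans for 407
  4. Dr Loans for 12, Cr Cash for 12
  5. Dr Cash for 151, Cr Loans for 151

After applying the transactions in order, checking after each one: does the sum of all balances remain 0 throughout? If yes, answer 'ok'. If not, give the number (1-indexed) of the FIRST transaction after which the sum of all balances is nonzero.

Answer: ok

Derivation:
After txn 1: dr=87 cr=87 sum_balances=0
After txn 2: dr=289 cr=289 sum_balances=0
After txn 3: dr=407 cr=407 sum_balances=0
After txn 4: dr=12 cr=12 sum_balances=0
After txn 5: dr=151 cr=151 sum_balances=0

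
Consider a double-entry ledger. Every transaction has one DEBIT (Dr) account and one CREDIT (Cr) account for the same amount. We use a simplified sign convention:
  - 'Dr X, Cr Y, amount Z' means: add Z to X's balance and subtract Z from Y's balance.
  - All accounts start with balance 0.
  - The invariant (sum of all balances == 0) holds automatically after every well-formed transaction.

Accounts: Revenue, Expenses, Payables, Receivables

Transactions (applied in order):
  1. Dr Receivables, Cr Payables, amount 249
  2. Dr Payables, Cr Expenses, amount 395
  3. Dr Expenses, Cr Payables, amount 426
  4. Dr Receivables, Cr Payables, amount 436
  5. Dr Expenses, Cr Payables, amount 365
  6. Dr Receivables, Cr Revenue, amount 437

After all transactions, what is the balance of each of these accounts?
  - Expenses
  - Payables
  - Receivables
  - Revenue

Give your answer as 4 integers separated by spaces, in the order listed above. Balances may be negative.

After txn 1 (Dr Receivables, Cr Payables, amount 249): Payables=-249 Receivables=249
After txn 2 (Dr Payables, Cr Expenses, amount 395): Expenses=-395 Payables=146 Receivables=249
After txn 3 (Dr Expenses, Cr Payables, amount 426): Expenses=31 Payables=-280 Receivables=249
After txn 4 (Dr Receivables, Cr Payables, amount 436): Expenses=31 Payables=-716 Receivables=685
After txn 5 (Dr Expenses, Cr Payables, amount 365): Expenses=396 Payables=-1081 Receivables=685
After txn 6 (Dr Receivables, Cr Revenue, amount 437): Expenses=396 Payables=-1081 Receivables=1122 Revenue=-437

Answer: 396 -1081 1122 -437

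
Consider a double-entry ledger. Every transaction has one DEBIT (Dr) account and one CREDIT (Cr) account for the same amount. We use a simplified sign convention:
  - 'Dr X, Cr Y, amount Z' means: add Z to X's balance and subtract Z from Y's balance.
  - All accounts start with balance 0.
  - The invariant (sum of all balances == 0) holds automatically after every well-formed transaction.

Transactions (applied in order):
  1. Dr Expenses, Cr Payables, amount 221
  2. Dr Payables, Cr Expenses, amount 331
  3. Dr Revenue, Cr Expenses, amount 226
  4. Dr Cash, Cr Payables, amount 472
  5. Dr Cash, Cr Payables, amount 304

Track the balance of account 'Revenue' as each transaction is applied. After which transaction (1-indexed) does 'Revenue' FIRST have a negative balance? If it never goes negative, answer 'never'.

After txn 1: Revenue=0
After txn 2: Revenue=0
After txn 3: Revenue=226
After txn 4: Revenue=226
After txn 5: Revenue=226

Answer: never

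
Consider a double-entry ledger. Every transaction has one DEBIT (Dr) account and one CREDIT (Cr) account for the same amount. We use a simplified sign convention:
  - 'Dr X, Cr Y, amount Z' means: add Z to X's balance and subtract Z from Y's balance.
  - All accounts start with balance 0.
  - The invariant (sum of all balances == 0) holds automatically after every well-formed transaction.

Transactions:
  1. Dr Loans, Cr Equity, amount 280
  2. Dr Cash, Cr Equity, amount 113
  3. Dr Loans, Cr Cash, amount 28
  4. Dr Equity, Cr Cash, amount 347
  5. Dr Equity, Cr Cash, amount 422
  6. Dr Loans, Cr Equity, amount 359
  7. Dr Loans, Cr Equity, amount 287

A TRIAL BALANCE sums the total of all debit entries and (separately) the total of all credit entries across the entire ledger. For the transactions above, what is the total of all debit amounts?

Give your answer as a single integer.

Answer: 1836

Derivation:
Txn 1: debit+=280
Txn 2: debit+=113
Txn 3: debit+=28
Txn 4: debit+=347
Txn 5: debit+=422
Txn 6: debit+=359
Txn 7: debit+=287
Total debits = 1836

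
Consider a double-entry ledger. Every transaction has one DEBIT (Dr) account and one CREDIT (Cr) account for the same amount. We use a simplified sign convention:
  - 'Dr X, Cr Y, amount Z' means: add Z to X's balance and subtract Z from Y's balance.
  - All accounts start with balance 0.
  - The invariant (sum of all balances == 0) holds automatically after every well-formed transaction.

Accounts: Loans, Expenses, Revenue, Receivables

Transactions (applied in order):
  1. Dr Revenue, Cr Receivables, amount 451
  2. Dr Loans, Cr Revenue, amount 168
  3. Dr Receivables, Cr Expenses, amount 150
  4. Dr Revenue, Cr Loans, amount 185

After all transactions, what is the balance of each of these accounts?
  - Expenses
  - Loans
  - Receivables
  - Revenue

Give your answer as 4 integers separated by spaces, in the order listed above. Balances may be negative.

Answer: -150 -17 -301 468

Derivation:
After txn 1 (Dr Revenue, Cr Receivables, amount 451): Receivables=-451 Revenue=451
After txn 2 (Dr Loans, Cr Revenue, amount 168): Loans=168 Receivables=-451 Revenue=283
After txn 3 (Dr Receivables, Cr Expenses, amount 150): Expenses=-150 Loans=168 Receivables=-301 Revenue=283
After txn 4 (Dr Revenue, Cr Loans, amount 185): Expenses=-150 Loans=-17 Receivables=-301 Revenue=468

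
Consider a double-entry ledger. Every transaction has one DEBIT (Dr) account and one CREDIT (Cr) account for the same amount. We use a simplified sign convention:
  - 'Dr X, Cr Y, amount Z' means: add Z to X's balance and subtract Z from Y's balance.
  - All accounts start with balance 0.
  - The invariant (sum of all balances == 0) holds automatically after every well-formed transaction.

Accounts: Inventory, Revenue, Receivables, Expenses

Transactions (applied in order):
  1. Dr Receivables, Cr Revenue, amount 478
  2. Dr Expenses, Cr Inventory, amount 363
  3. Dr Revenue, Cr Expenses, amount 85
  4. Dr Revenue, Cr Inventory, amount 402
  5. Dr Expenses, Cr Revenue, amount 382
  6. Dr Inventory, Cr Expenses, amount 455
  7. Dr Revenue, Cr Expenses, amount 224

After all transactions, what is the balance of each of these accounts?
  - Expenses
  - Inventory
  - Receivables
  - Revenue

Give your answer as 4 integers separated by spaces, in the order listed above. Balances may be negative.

After txn 1 (Dr Receivables, Cr Revenue, amount 478): Receivables=478 Revenue=-478
After txn 2 (Dr Expenses, Cr Inventory, amount 363): Expenses=363 Inventory=-363 Receivables=478 Revenue=-478
After txn 3 (Dr Revenue, Cr Expenses, amount 85): Expenses=278 Inventory=-363 Receivables=478 Revenue=-393
After txn 4 (Dr Revenue, Cr Inventory, amount 402): Expenses=278 Inventory=-765 Receivables=478 Revenue=9
After txn 5 (Dr Expenses, Cr Revenue, amount 382): Expenses=660 Inventory=-765 Receivables=478 Revenue=-373
After txn 6 (Dr Inventory, Cr Expenses, amount 455): Expenses=205 Inventory=-310 Receivables=478 Revenue=-373
After txn 7 (Dr Revenue, Cr Expenses, amount 224): Expenses=-19 Inventory=-310 Receivables=478 Revenue=-149

Answer: -19 -310 478 -149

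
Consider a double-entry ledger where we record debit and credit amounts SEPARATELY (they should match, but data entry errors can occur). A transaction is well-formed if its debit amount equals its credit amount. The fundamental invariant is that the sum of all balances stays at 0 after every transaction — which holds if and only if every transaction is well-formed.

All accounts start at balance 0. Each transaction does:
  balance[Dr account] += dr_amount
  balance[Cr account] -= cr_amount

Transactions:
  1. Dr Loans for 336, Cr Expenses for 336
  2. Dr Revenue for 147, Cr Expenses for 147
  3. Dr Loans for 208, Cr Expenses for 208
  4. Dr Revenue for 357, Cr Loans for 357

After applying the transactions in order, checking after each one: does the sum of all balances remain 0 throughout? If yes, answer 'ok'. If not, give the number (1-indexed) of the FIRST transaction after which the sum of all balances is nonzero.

After txn 1: dr=336 cr=336 sum_balances=0
After txn 2: dr=147 cr=147 sum_balances=0
After txn 3: dr=208 cr=208 sum_balances=0
After txn 4: dr=357 cr=357 sum_balances=0

Answer: ok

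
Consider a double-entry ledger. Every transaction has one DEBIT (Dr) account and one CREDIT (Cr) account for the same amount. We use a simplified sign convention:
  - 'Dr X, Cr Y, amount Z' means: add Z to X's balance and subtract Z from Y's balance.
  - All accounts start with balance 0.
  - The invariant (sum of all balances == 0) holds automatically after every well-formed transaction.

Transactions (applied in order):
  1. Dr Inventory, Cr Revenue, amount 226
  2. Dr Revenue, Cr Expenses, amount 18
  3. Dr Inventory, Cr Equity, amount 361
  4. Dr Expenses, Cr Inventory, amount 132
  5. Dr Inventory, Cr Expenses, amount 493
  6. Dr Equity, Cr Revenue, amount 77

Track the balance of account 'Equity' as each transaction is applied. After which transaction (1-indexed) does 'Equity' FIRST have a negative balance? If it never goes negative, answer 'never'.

After txn 1: Equity=0
After txn 2: Equity=0
After txn 3: Equity=-361

Answer: 3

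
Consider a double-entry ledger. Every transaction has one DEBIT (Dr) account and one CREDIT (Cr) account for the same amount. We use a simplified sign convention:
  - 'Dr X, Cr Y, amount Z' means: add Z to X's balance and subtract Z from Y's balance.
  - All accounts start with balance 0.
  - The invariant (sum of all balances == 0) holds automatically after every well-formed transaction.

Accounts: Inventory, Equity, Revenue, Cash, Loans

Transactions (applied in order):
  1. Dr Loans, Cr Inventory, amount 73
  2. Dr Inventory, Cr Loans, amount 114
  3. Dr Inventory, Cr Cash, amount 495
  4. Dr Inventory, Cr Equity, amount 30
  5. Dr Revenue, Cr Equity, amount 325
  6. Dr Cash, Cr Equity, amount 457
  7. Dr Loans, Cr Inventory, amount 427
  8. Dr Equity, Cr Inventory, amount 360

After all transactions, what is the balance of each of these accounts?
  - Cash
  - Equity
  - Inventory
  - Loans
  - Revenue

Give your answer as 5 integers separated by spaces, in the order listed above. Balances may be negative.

Answer: -38 -452 -221 386 325

Derivation:
After txn 1 (Dr Loans, Cr Inventory, amount 73): Inventory=-73 Loans=73
After txn 2 (Dr Inventory, Cr Loans, amount 114): Inventory=41 Loans=-41
After txn 3 (Dr Inventory, Cr Cash, amount 495): Cash=-495 Inventory=536 Loans=-41
After txn 4 (Dr Inventory, Cr Equity, amount 30): Cash=-495 Equity=-30 Inventory=566 Loans=-41
After txn 5 (Dr Revenue, Cr Equity, amount 325): Cash=-495 Equity=-355 Inventory=566 Loans=-41 Revenue=325
After txn 6 (Dr Cash, Cr Equity, amount 457): Cash=-38 Equity=-812 Inventory=566 Loans=-41 Revenue=325
After txn 7 (Dr Loans, Cr Inventory, amount 427): Cash=-38 Equity=-812 Inventory=139 Loans=386 Revenue=325
After txn 8 (Dr Equity, Cr Inventory, amount 360): Cash=-38 Equity=-452 Inventory=-221 Loans=386 Revenue=325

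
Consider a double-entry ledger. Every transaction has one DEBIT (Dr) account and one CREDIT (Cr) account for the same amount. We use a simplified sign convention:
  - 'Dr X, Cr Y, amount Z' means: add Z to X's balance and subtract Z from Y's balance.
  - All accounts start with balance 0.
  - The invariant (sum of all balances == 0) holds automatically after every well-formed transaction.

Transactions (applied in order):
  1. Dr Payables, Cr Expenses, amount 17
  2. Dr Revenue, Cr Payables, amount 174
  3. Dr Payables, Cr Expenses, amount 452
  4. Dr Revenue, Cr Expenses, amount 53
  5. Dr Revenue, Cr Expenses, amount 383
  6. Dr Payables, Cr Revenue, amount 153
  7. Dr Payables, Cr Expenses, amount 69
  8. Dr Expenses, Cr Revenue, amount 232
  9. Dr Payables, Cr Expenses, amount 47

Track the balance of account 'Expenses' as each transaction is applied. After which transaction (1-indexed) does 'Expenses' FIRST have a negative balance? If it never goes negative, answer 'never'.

Answer: 1

Derivation:
After txn 1: Expenses=-17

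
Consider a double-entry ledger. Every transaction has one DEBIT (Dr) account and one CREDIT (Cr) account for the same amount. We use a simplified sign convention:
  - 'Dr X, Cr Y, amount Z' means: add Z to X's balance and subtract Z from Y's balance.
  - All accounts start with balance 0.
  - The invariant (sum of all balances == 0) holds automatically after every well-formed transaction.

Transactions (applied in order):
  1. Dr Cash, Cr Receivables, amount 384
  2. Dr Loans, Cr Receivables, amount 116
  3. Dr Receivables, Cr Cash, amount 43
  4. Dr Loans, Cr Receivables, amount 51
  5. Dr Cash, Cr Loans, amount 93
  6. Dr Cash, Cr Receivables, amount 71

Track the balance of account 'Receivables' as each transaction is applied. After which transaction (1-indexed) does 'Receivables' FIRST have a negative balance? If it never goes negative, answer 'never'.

Answer: 1

Derivation:
After txn 1: Receivables=-384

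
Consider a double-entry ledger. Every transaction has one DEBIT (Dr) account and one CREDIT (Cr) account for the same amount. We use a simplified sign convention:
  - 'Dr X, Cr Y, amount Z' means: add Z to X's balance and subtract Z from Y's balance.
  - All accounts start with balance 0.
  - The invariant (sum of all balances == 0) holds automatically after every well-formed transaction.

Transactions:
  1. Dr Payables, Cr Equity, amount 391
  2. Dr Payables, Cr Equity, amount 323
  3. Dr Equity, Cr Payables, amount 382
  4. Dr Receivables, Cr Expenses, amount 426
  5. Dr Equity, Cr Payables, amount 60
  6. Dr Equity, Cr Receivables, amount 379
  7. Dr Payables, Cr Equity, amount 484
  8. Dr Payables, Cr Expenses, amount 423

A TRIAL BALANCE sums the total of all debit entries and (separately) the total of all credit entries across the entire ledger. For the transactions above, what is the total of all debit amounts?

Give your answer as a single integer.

Answer: 2868

Derivation:
Txn 1: debit+=391
Txn 2: debit+=323
Txn 3: debit+=382
Txn 4: debit+=426
Txn 5: debit+=60
Txn 6: debit+=379
Txn 7: debit+=484
Txn 8: debit+=423
Total debits = 2868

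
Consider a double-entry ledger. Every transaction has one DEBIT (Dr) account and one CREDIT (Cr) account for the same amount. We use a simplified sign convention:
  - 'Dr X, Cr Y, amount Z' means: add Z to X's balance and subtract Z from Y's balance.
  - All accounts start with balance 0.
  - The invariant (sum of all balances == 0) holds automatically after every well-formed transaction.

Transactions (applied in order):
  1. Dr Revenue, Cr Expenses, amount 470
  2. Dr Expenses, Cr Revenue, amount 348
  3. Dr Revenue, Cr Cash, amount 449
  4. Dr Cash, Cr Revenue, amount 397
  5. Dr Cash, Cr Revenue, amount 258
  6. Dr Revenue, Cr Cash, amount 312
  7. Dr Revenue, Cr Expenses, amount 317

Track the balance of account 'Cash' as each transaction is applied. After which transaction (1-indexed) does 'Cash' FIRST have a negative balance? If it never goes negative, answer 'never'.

Answer: 3

Derivation:
After txn 1: Cash=0
After txn 2: Cash=0
After txn 3: Cash=-449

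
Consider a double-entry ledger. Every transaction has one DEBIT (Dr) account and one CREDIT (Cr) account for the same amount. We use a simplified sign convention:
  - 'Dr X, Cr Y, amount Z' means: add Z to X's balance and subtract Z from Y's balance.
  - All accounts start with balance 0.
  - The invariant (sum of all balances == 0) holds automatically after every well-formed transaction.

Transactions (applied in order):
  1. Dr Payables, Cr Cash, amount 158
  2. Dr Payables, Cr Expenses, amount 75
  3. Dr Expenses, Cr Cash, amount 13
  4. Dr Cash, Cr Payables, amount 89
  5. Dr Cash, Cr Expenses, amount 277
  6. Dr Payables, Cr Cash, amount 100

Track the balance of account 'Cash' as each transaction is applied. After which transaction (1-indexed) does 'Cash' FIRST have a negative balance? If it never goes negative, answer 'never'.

After txn 1: Cash=-158

Answer: 1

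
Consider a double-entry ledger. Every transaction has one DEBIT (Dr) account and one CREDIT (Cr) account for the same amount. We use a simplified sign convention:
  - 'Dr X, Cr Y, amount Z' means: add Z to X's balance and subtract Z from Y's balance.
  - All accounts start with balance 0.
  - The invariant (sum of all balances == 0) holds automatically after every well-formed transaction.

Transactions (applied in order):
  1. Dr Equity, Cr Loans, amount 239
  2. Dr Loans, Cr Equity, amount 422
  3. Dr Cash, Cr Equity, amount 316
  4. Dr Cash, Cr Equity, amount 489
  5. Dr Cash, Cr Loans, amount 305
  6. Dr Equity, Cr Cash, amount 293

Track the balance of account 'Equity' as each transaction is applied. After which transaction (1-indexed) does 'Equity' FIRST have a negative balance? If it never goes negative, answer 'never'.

After txn 1: Equity=239
After txn 2: Equity=-183

Answer: 2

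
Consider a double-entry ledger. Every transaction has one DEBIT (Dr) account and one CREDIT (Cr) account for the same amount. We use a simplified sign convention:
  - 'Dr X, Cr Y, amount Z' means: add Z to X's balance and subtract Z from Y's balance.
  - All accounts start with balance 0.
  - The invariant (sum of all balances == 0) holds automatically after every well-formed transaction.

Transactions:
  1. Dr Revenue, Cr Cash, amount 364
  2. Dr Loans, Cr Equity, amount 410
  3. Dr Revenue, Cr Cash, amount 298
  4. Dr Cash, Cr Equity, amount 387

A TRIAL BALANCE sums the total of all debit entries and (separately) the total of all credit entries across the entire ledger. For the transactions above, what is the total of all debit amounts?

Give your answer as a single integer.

Txn 1: debit+=364
Txn 2: debit+=410
Txn 3: debit+=298
Txn 4: debit+=387
Total debits = 1459

Answer: 1459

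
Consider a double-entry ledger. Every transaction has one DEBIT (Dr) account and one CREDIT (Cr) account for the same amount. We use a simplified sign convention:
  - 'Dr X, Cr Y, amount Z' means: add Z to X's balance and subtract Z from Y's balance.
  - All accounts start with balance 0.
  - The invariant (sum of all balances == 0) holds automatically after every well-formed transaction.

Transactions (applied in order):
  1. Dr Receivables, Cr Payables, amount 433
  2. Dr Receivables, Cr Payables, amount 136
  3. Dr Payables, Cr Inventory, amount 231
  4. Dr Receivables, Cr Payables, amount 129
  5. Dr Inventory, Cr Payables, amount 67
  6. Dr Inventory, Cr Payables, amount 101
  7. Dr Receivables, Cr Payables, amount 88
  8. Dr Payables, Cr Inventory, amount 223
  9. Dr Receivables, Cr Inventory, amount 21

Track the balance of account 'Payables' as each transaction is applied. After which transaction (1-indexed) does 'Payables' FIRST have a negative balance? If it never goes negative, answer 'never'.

After txn 1: Payables=-433

Answer: 1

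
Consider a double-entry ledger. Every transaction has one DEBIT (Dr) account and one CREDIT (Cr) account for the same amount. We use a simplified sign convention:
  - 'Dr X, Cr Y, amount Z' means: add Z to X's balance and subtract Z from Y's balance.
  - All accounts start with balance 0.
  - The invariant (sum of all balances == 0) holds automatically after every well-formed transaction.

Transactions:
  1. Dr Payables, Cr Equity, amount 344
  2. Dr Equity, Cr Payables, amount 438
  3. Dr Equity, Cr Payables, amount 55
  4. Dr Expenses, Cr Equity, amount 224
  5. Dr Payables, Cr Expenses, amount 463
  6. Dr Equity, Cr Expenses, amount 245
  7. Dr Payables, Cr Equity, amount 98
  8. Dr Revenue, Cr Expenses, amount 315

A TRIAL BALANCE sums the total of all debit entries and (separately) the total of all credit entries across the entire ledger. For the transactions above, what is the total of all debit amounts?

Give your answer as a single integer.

Answer: 2182

Derivation:
Txn 1: debit+=344
Txn 2: debit+=438
Txn 3: debit+=55
Txn 4: debit+=224
Txn 5: debit+=463
Txn 6: debit+=245
Txn 7: debit+=98
Txn 8: debit+=315
Total debits = 2182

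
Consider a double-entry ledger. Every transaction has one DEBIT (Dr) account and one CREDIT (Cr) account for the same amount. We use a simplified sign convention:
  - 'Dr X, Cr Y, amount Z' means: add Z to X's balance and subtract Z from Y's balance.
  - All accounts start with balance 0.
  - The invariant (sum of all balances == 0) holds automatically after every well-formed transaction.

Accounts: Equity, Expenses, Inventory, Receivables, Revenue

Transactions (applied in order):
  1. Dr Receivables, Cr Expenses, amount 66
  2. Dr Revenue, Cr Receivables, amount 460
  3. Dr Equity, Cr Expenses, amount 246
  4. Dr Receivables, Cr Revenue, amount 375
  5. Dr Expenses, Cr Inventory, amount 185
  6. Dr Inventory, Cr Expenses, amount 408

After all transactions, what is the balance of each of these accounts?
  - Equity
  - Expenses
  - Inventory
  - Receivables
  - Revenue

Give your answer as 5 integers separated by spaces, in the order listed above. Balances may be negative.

After txn 1 (Dr Receivables, Cr Expenses, amount 66): Expenses=-66 Receivables=66
After txn 2 (Dr Revenue, Cr Receivables, amount 460): Expenses=-66 Receivables=-394 Revenue=460
After txn 3 (Dr Equity, Cr Expenses, amount 246): Equity=246 Expenses=-312 Receivables=-394 Revenue=460
After txn 4 (Dr Receivables, Cr Revenue, amount 375): Equity=246 Expenses=-312 Receivables=-19 Revenue=85
After txn 5 (Dr Expenses, Cr Inventory, amount 185): Equity=246 Expenses=-127 Inventory=-185 Receivables=-19 Revenue=85
After txn 6 (Dr Inventory, Cr Expenses, amount 408): Equity=246 Expenses=-535 Inventory=223 Receivables=-19 Revenue=85

Answer: 246 -535 223 -19 85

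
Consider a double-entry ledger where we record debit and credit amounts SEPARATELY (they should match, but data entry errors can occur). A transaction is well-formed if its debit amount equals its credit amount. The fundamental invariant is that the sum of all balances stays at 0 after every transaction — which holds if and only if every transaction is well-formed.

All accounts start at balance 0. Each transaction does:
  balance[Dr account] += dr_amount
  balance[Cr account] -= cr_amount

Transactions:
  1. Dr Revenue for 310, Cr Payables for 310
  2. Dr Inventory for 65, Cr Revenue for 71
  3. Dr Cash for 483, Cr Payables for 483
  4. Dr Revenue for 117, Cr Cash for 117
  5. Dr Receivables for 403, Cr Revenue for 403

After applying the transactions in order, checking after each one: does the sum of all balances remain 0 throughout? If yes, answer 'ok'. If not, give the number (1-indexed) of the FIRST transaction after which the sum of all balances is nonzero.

After txn 1: dr=310 cr=310 sum_balances=0
After txn 2: dr=65 cr=71 sum_balances=-6
After txn 3: dr=483 cr=483 sum_balances=-6
After txn 4: dr=117 cr=117 sum_balances=-6
After txn 5: dr=403 cr=403 sum_balances=-6

Answer: 2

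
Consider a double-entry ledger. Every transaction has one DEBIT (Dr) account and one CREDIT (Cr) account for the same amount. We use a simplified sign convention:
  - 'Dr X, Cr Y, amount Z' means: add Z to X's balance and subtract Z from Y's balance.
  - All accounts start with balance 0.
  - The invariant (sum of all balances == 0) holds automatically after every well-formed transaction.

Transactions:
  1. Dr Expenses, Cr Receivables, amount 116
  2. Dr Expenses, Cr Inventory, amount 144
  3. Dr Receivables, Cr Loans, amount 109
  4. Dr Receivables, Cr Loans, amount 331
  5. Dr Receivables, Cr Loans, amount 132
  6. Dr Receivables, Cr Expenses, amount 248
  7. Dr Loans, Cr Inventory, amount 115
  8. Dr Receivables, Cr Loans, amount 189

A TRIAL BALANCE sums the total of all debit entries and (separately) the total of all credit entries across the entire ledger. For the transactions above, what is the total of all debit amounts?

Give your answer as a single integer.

Txn 1: debit+=116
Txn 2: debit+=144
Txn 3: debit+=109
Txn 4: debit+=331
Txn 5: debit+=132
Txn 6: debit+=248
Txn 7: debit+=115
Txn 8: debit+=189
Total debits = 1384

Answer: 1384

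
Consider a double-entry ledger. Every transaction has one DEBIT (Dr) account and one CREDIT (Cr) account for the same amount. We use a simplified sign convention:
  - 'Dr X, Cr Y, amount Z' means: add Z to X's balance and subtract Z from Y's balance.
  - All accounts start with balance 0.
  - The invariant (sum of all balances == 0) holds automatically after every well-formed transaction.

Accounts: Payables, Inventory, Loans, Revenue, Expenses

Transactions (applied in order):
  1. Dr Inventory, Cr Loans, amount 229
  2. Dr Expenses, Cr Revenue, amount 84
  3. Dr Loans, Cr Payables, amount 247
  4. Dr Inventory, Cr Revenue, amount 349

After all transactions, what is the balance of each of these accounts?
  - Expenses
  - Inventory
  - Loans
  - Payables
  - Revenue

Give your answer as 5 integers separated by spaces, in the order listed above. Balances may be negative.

After txn 1 (Dr Inventory, Cr Loans, amount 229): Inventory=229 Loans=-229
After txn 2 (Dr Expenses, Cr Revenue, amount 84): Expenses=84 Inventory=229 Loans=-229 Revenue=-84
After txn 3 (Dr Loans, Cr Payables, amount 247): Expenses=84 Inventory=229 Loans=18 Payables=-247 Revenue=-84
After txn 4 (Dr Inventory, Cr Revenue, amount 349): Expenses=84 Inventory=578 Loans=18 Payables=-247 Revenue=-433

Answer: 84 578 18 -247 -433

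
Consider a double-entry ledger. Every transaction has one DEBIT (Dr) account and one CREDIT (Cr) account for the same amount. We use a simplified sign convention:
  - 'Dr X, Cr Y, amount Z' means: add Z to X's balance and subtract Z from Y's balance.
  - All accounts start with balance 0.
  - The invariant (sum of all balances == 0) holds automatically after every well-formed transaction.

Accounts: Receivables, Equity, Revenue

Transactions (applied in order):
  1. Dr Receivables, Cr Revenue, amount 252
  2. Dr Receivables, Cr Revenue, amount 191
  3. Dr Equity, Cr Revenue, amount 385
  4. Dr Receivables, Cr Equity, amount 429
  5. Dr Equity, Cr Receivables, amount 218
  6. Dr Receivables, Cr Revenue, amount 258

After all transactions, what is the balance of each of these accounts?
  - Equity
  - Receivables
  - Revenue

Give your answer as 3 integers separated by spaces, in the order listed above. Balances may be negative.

Answer: 174 912 -1086

Derivation:
After txn 1 (Dr Receivables, Cr Revenue, amount 252): Receivables=252 Revenue=-252
After txn 2 (Dr Receivables, Cr Revenue, amount 191): Receivables=443 Revenue=-443
After txn 3 (Dr Equity, Cr Revenue, amount 385): Equity=385 Receivables=443 Revenue=-828
After txn 4 (Dr Receivables, Cr Equity, amount 429): Equity=-44 Receivables=872 Revenue=-828
After txn 5 (Dr Equity, Cr Receivables, amount 218): Equity=174 Receivables=654 Revenue=-828
After txn 6 (Dr Receivables, Cr Revenue, amount 258): Equity=174 Receivables=912 Revenue=-1086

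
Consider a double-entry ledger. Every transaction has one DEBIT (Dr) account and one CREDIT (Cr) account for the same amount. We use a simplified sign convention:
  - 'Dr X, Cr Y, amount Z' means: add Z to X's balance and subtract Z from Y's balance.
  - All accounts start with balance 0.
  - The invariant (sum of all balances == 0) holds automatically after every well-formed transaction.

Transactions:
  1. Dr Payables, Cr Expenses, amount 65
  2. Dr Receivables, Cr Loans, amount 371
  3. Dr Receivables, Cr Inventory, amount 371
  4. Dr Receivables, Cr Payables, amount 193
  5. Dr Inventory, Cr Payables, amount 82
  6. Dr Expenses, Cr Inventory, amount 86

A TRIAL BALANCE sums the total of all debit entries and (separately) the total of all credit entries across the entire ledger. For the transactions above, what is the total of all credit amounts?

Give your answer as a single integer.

Txn 1: credit+=65
Txn 2: credit+=371
Txn 3: credit+=371
Txn 4: credit+=193
Txn 5: credit+=82
Txn 6: credit+=86
Total credits = 1168

Answer: 1168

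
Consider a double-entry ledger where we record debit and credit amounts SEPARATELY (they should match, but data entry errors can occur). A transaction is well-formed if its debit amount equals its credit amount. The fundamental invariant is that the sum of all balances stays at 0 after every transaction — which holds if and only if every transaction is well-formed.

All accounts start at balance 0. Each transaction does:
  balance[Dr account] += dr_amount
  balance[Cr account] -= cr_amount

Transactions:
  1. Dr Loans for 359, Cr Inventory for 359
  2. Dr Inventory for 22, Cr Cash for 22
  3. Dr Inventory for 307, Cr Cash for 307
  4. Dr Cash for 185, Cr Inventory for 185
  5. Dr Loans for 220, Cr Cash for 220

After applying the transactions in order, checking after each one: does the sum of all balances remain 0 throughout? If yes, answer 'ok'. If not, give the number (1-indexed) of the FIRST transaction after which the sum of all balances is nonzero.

After txn 1: dr=359 cr=359 sum_balances=0
After txn 2: dr=22 cr=22 sum_balances=0
After txn 3: dr=307 cr=307 sum_balances=0
After txn 4: dr=185 cr=185 sum_balances=0
After txn 5: dr=220 cr=220 sum_balances=0

Answer: ok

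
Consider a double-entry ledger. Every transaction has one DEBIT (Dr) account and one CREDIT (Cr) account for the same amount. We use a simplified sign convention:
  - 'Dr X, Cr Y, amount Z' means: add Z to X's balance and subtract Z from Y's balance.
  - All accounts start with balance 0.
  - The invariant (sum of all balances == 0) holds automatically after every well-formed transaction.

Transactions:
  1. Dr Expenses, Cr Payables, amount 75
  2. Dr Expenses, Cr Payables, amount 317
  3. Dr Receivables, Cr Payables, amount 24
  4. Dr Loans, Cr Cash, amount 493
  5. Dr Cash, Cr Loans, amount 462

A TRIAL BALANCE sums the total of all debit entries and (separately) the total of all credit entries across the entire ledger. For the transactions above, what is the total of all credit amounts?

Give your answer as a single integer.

Txn 1: credit+=75
Txn 2: credit+=317
Txn 3: credit+=24
Txn 4: credit+=493
Txn 5: credit+=462
Total credits = 1371

Answer: 1371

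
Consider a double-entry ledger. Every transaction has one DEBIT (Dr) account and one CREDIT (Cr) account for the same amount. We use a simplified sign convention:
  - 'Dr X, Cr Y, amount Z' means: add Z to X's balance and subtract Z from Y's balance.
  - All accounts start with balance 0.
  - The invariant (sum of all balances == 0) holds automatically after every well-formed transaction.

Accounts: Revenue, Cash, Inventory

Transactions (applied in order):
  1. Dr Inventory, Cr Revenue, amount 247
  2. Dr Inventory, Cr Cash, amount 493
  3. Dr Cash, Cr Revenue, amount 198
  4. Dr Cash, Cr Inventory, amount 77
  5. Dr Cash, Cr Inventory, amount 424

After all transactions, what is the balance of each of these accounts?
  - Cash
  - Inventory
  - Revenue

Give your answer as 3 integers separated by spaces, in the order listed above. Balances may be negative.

Answer: 206 239 -445

Derivation:
After txn 1 (Dr Inventory, Cr Revenue, amount 247): Inventory=247 Revenue=-247
After txn 2 (Dr Inventory, Cr Cash, amount 493): Cash=-493 Inventory=740 Revenue=-247
After txn 3 (Dr Cash, Cr Revenue, amount 198): Cash=-295 Inventory=740 Revenue=-445
After txn 4 (Dr Cash, Cr Inventory, amount 77): Cash=-218 Inventory=663 Revenue=-445
After txn 5 (Dr Cash, Cr Inventory, amount 424): Cash=206 Inventory=239 Revenue=-445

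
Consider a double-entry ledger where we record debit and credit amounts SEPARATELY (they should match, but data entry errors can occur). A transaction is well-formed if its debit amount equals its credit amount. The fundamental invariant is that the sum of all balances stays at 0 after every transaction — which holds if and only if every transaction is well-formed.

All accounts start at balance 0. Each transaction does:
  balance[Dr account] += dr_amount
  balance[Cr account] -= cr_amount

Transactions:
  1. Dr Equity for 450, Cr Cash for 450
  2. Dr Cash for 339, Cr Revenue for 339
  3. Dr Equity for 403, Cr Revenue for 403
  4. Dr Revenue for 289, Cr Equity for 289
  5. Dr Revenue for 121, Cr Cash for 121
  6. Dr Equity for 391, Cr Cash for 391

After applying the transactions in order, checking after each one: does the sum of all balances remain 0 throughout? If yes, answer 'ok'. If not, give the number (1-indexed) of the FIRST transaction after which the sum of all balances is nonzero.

After txn 1: dr=450 cr=450 sum_balances=0
After txn 2: dr=339 cr=339 sum_balances=0
After txn 3: dr=403 cr=403 sum_balances=0
After txn 4: dr=289 cr=289 sum_balances=0
After txn 5: dr=121 cr=121 sum_balances=0
After txn 6: dr=391 cr=391 sum_balances=0

Answer: ok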